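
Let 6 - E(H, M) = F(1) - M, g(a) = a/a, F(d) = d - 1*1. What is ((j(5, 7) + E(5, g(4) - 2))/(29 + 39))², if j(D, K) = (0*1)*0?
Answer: 25/4624 ≈ 0.0054066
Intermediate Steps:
j(D, K) = 0 (j(D, K) = 0*0 = 0)
F(d) = -1 + d (F(d) = d - 1 = -1 + d)
g(a) = 1
E(H, M) = 6 + M (E(H, M) = 6 - ((-1 + 1) - M) = 6 - (0 - M) = 6 - (-1)*M = 6 + M)
((j(5, 7) + E(5, g(4) - 2))/(29 + 39))² = ((0 + (6 + (1 - 2)))/(29 + 39))² = ((0 + (6 - 1))/68)² = ((0 + 5)*(1/68))² = (5*(1/68))² = (5/68)² = 25/4624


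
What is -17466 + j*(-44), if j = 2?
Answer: -17554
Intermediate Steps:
-17466 + j*(-44) = -17466 + 2*(-44) = -17466 - 88 = -17554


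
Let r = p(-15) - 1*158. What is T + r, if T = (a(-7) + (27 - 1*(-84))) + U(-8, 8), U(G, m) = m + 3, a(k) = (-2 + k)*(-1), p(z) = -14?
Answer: -41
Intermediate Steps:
a(k) = 2 - k
U(G, m) = 3 + m
T = 131 (T = ((2 - 1*(-7)) + (27 - 1*(-84))) + (3 + 8) = ((2 + 7) + (27 + 84)) + 11 = (9 + 111) + 11 = 120 + 11 = 131)
r = -172 (r = -14 - 1*158 = -14 - 158 = -172)
T + r = 131 - 172 = -41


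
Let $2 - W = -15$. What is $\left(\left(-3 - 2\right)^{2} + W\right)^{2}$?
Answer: $1764$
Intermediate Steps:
$W = 17$ ($W = 2 - -15 = 2 + 15 = 17$)
$\left(\left(-3 - 2\right)^{2} + W\right)^{2} = \left(\left(-3 - 2\right)^{2} + 17\right)^{2} = \left(\left(-5\right)^{2} + 17\right)^{2} = \left(25 + 17\right)^{2} = 42^{2} = 1764$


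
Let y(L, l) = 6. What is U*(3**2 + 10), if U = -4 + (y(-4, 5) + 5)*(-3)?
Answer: -703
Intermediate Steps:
U = -37 (U = -4 + (6 + 5)*(-3) = -4 + 11*(-3) = -4 - 33 = -37)
U*(3**2 + 10) = -37*(3**2 + 10) = -37*(9 + 10) = -37*19 = -703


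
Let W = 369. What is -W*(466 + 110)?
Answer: -212544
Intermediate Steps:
-W*(466 + 110) = -369*(466 + 110) = -369*576 = -1*212544 = -212544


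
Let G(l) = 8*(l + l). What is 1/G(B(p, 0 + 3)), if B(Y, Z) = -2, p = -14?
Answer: -1/32 ≈ -0.031250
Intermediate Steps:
G(l) = 16*l (G(l) = 8*(2*l) = 16*l)
1/G(B(p, 0 + 3)) = 1/(16*(-2)) = 1/(-32) = -1/32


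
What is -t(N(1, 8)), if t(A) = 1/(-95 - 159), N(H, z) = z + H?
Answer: 1/254 ≈ 0.0039370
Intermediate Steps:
N(H, z) = H + z
t(A) = -1/254 (t(A) = 1/(-254) = -1/254)
-t(N(1, 8)) = -1*(-1/254) = 1/254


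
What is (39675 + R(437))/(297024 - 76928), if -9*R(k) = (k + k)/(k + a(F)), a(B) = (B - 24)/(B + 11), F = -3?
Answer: 1238686183/6871617216 ≈ 0.18026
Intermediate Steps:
a(B) = (-24 + B)/(11 + B)
R(k) = -2*k/(9*(-27/8 + k)) (R(k) = -(k + k)/(9*(k + (-24 - 3)/(11 - 3))) = -2*k/(9*(k - 27/8)) = -2*k/(9*(-27/8 + k)))
(39675 + R(437))/(297024 - 76928) = (39675 - 16*437/(-243 + 72*437))/(297024 - 76928) = (39675 - 16*437/(-243 + 31464))/220096 = (39675 - 16*437/31221)*(1/220096) = (39675 - 16*437*1/31221)*(1/220096) = (39675 - 6992/31221)*(1/220096) = (1238686183/31221)*(1/220096) = 1238686183/6871617216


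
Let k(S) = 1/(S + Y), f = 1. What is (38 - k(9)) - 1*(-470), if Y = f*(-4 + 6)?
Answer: 5587/11 ≈ 507.91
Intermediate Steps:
Y = 2 (Y = 1*(-4 + 6) = 1*2 = 2)
k(S) = 1/(2 + S) (k(S) = 1/(S + 2) = 1/(2 + S))
(38 - k(9)) - 1*(-470) = (38 - 1/(2 + 9)) - 1*(-470) = (38 - 1/11) + 470 = 417/11 + 470 = 5587/11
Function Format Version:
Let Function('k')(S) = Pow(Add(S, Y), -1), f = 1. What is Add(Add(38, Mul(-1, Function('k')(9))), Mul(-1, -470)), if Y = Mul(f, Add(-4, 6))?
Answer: Rational(5587, 11) ≈ 507.91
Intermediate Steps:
Y = 2 (Y = Mul(1, Add(-4, 6)) = Mul(1, 2) = 2)
Function('k')(S) = Pow(Add(2, S), -1) (Function('k')(S) = Pow(Add(S, 2), -1) = Pow(Add(2, S), -1))
Add(Add(38, Mul(-1, Function('k')(9))), Mul(-1, -470)) = Add(Add(38, Mul(-1, Pow(Add(2, 9), -1))), Mul(-1, -470)) = Add(Add(38, Mul(-1, Pow(11, -1))), 470) = Add(Add(38, Mul(-1, Rational(1, 11))), 470) = Add(Add(38, Rational(-1, 11)), 470) = Add(Rational(417, 11), 470) = Rational(5587, 11)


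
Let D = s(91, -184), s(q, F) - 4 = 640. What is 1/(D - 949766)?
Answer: -1/949122 ≈ -1.0536e-6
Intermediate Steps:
s(q, F) = 644 (s(q, F) = 4 + 640 = 644)
D = 644
1/(D - 949766) = 1/(644 - 949766) = 1/(-949122) = -1/949122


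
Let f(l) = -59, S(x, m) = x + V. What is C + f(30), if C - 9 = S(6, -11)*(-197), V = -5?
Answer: -247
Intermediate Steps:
S(x, m) = -5 + x (S(x, m) = x - 5 = -5 + x)
C = -188 (C = 9 + (-5 + 6)*(-197) = 9 + 1*(-197) = 9 - 197 = -188)
C + f(30) = -188 - 59 = -247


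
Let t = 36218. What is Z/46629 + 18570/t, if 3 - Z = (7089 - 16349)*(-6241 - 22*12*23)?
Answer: -187665985348/76764051 ≈ -2444.7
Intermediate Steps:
Z = -114018377 (Z = 3 - (7089 - 16349)*(-6241 - 22*12*23) = 3 - (-9260)*(-6241 - 264*23) = 3 - (-9260)*(-6241 - 6072) = 3 - (-9260)*(-12313) = 3 - 1*114018380 = 3 - 114018380 = -114018377)
Z/46629 + 18570/t = -114018377/46629 + 18570/36218 = -114018377*1/46629 + 18570*(1/36218) = -10365307/4239 + 9285/18109 = -187665985348/76764051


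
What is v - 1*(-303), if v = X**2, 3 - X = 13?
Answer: 403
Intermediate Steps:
X = -10 (X = 3 - 1*13 = 3 - 13 = -10)
v = 100 (v = (-10)**2 = 100)
v - 1*(-303) = 100 - 1*(-303) = 100 + 303 = 403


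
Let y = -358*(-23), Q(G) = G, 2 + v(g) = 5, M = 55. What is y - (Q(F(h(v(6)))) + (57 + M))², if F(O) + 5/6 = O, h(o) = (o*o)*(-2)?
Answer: -16057/36 ≈ -446.03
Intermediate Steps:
v(g) = 3 (v(g) = -2 + 5 = 3)
h(o) = -2*o² (h(o) = o²*(-2) = -2*o²)
F(O) = -⅚ + O
y = 8234
y - (Q(F(h(v(6)))) + (57 + M))² = 8234 - ((-⅚ - 2*3²) + (57 + 55))² = 8234 - ((-⅚ - 2*9) + 112)² = 8234 - ((-⅚ - 18) + 112)² = 8234 - (-113/6 + 112)² = 8234 - (559/6)² = 8234 - 1*312481/36 = 8234 - 312481/36 = -16057/36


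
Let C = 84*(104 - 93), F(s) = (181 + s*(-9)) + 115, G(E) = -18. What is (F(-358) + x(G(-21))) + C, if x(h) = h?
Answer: 4424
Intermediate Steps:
F(s) = 296 - 9*s (F(s) = (181 - 9*s) + 115 = 296 - 9*s)
C = 924 (C = 84*11 = 924)
(F(-358) + x(G(-21))) + C = ((296 - 9*(-358)) - 18) + 924 = ((296 + 3222) - 18) + 924 = (3518 - 18) + 924 = 3500 + 924 = 4424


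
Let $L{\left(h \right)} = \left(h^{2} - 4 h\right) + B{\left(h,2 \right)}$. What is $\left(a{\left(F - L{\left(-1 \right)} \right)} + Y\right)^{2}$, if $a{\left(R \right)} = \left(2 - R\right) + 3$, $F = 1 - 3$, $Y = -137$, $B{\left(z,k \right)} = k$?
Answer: $15129$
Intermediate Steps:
$F = -2$
$L{\left(h \right)} = 2 + h^{2} - 4 h$ ($L{\left(h \right)} = \left(h^{2} - 4 h\right) + 2 = 2 + h^{2} - 4 h$)
$a{\left(R \right)} = 5 - R$
$\left(a{\left(F - L{\left(-1 \right)} \right)} + Y\right)^{2} = \left(\left(5 - \left(-2 - \left(2 + \left(-1\right)^{2} - -4\right)\right)\right) - 137\right)^{2} = \left(\left(5 - \left(-2 - \left(2 + 1 + 4\right)\right)\right) - 137\right)^{2} = \left(\left(5 - \left(-2 - 7\right)\right) - 137\right)^{2} = \left(\left(5 - -9\right) - 137\right)^{2} = \left(\left(5 + 9\right) - 137\right)^{2} = \left(14 - 137\right)^{2} = \left(-123\right)^{2} = 15129$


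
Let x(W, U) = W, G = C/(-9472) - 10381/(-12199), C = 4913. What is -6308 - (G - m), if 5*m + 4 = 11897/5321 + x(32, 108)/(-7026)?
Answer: -68131232800738423661/10799591633022720 ≈ -6308.7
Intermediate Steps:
G = 38395145/115548928 (G = 4913/(-9472) - 10381/(-12199) = 4913*(-1/9472) - 10381*(-1/12199) = -4913/9472 + 10381/12199 = 38395145/115548928 ≈ 0.33228)
m = -33061667/93463365 (m = -⅘ + (11897/5321 + 32/(-7026))/5 = -⅘ + (11897*(1/5321) + 32*(-1/7026))/5 = -⅘ + (11897/5321 - 16/3513)/5 = -⅘ + (⅕)*(41709025/18692673) = -⅘ + 8341805/18692673 = -33061667/93463365 ≈ -0.35374)
-6308 - (G - m) = -6308 - (38395145/115548928 - 1*(-33061667/93463365)) = -6308 - (38395145/115548928 + 33061667/93463365) = -6308 - 1*7408779631105901/10799591633022720 = -6308 - 7408779631105901/10799591633022720 = -68131232800738423661/10799591633022720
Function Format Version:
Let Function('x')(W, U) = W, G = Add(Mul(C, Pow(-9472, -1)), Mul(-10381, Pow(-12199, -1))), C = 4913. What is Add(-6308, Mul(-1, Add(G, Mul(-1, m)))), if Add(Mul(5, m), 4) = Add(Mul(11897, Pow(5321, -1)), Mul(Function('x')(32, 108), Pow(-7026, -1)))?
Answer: Rational(-68131232800738423661, 10799591633022720) ≈ -6308.7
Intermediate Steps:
G = Rational(38395145, 115548928) (G = Add(Mul(4913, Pow(-9472, -1)), Mul(-10381, Pow(-12199, -1))) = Add(Mul(4913, Rational(-1, 9472)), Mul(-10381, Rational(-1, 12199))) = Add(Rational(-4913, 9472), Rational(10381, 12199)) = Rational(38395145, 115548928) ≈ 0.33228)
m = Rational(-33061667, 93463365) (m = Add(Rational(-4, 5), Mul(Rational(1, 5), Add(Mul(11897, Pow(5321, -1)), Mul(32, Pow(-7026, -1))))) = Add(Rational(-4, 5), Mul(Rational(1, 5), Add(Mul(11897, Rational(1, 5321)), Mul(32, Rational(-1, 7026))))) = Add(Rational(-4, 5), Mul(Rational(1, 5), Add(Rational(11897, 5321), Rational(-16, 3513)))) = Add(Rational(-4, 5), Mul(Rational(1, 5), Rational(41709025, 18692673))) = Add(Rational(-4, 5), Rational(8341805, 18692673)) = Rational(-33061667, 93463365) ≈ -0.35374)
Add(-6308, Mul(-1, Add(G, Mul(-1, m)))) = Add(-6308, Mul(-1, Add(Rational(38395145, 115548928), Mul(-1, Rational(-33061667, 93463365))))) = Add(-6308, Mul(-1, Add(Rational(38395145, 115548928), Rational(33061667, 93463365)))) = Add(-6308, Mul(-1, Rational(7408779631105901, 10799591633022720))) = Add(-6308, Rational(-7408779631105901, 10799591633022720)) = Rational(-68131232800738423661, 10799591633022720)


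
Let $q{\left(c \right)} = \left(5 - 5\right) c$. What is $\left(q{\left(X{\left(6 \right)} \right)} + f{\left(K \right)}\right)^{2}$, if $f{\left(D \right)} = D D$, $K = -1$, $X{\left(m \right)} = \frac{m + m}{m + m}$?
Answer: $1$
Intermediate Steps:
$X{\left(m \right)} = 1$ ($X{\left(m \right)} = \frac{2 m}{2 m} = 2 m \frac{1}{2 m} = 1$)
$q{\left(c \right)} = 0$ ($q{\left(c \right)} = 0 c = 0$)
$f{\left(D \right)} = D^{2}$
$\left(q{\left(X{\left(6 \right)} \right)} + f{\left(K \right)}\right)^{2} = \left(0 + \left(-1\right)^{2}\right)^{2} = \left(0 + 1\right)^{2} = 1^{2} = 1$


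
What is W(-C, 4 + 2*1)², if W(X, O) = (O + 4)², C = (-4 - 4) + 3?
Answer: 10000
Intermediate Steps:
C = -5 (C = -8 + 3 = -5)
W(X, O) = (4 + O)²
W(-C, 4 + 2*1)² = ((4 + (4 + 2*1))²)² = ((4 + (4 + 2))²)² = ((4 + 6)²)² = (10²)² = 100² = 10000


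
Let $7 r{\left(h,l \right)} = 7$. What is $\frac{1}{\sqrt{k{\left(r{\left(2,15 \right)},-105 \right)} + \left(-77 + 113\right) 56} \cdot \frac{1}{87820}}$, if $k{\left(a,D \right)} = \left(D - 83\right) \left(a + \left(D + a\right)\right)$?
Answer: $\frac{8782 \sqrt{5345}}{1069} \approx 600.61$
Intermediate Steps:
$r{\left(h,l \right)} = 1$ ($r{\left(h,l \right)} = \frac{1}{7} \cdot 7 = 1$)
$k{\left(a,D \right)} = \left(-83 + D\right) \left(D + 2 a\right)$
$\frac{1}{\sqrt{k{\left(r{\left(2,15 \right)},-105 \right)} + \left(-77 + 113\right) 56} \cdot \frac{1}{87820}} = \frac{1}{\sqrt{\left(\left(-105\right)^{2} - 166 - -8715 + 2 \left(-105\right) 1\right) + \left(-77 + 113\right) 56} \cdot \frac{1}{87820}} = \frac{1}{\sqrt{\left(11025 - 166 + 8715 - 210\right) + 36 \cdot 56} \cdot \frac{1}{87820}} = \frac{1}{\sqrt{19364 + 2016} \cdot \frac{1}{87820}} = \frac{1}{\sqrt{21380} \cdot \frac{1}{87820}} = \frac{1}{2 \sqrt{5345} \cdot \frac{1}{87820}} = \frac{1}{\frac{1}{43910} \sqrt{5345}} = \frac{8782 \sqrt{5345}}{1069}$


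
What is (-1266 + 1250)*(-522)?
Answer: 8352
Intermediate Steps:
(-1266 + 1250)*(-522) = -16*(-522) = 8352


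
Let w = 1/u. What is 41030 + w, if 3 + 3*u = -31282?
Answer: 1283623547/31285 ≈ 41030.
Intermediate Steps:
u = -31285/3 (u = -1 + (1/3)*(-31282) = -1 - 31282/3 = -31285/3 ≈ -10428.)
w = -3/31285 (w = 1/(-31285/3) = -3/31285 ≈ -9.5893e-5)
41030 + w = 41030 - 3/31285 = 1283623547/31285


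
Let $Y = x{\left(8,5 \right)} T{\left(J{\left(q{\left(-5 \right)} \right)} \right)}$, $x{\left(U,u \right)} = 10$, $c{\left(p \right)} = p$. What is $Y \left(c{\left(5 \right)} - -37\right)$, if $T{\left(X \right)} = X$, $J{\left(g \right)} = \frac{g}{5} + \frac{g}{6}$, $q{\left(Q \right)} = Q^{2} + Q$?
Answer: $3080$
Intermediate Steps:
$q{\left(Q \right)} = Q + Q^{2}$
$J{\left(g \right)} = \frac{11 g}{30}$ ($J{\left(g \right)} = g \frac{1}{5} + g \frac{1}{6} = \frac{g}{5} + \frac{g}{6} = \frac{11 g}{30}$)
$Y = \frac{220}{3}$ ($Y = 10 \frac{11 \left(- 5 \left(1 - 5\right)\right)}{30} = 10 \frac{11 \left(\left(-5\right) \left(-4\right)\right)}{30} = 10 \cdot \frac{11}{30} \cdot 20 = 10 \cdot \frac{22}{3} = \frac{220}{3} \approx 73.333$)
$Y \left(c{\left(5 \right)} - -37\right) = \frac{220 \left(5 - -37\right)}{3} = \frac{220 \left(5 + 37\right)}{3} = \frac{220}{3} \cdot 42 = 3080$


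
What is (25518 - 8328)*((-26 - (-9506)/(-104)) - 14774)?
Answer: -6655564035/26 ≈ -2.5598e+8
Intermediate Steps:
(25518 - 8328)*((-26 - (-9506)/(-104)) - 14774) = 17190*((-26 - (-9506)*(-1)/104) - 14774) = 17190*((-26 - 97*49/52) - 14774) = 17190*((-26 - 4753/52) - 14774) = 17190*(-6105/52 - 14774) = 17190*(-774353/52) = -6655564035/26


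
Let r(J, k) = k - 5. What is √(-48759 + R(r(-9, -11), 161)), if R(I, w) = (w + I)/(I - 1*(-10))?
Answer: 11*I*√14514/6 ≈ 220.87*I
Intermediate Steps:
r(J, k) = -5 + k
R(I, w) = (I + w)/(10 + I) (R(I, w) = (I + w)/(I + 10) = (I + w)/(10 + I))
√(-48759 + R(r(-9, -11), 161)) = √(-48759 + ((-5 - 11) + 161)/(10 + (-5 - 11))) = √(-48759 + (-16 + 161)/(10 - 16)) = √(-48759 + 145/(-6)) = √(-48759 - ⅙*145) = √(-48759 - 145/6) = √(-292699/6) = 11*I*√14514/6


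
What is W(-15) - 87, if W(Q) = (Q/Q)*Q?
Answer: -102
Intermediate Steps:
W(Q) = Q (W(Q) = 1*Q = Q)
W(-15) - 87 = -15 - 87 = -102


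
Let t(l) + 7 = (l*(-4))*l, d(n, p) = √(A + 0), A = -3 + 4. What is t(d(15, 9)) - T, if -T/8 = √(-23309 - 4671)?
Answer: -11 + 16*I*√6995 ≈ -11.0 + 1338.2*I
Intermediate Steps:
A = 1
d(n, p) = 1 (d(n, p) = √(1 + 0) = √1 = 1)
t(l) = -7 - 4*l² (t(l) = -7 + (l*(-4))*l = -7 + (-4*l)*l = -7 - 4*l²)
T = -16*I*√6995 (T = -8*√(-23309 - 4671) = -16*I*√6995 ≈ -1338.2*I)
t(d(15, 9)) - T = (-7 - 4*1²) - (-16)*I*√6995 = (-7 - 4*1) + 16*I*√6995 = (-7 - 4) + 16*I*√6995 = -11 + 16*I*√6995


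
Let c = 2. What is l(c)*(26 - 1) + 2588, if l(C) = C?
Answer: 2638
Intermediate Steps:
l(c)*(26 - 1) + 2588 = 2*(26 - 1) + 2588 = 2*25 + 2588 = 50 + 2588 = 2638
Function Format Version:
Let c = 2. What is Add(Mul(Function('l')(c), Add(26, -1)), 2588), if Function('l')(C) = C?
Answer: 2638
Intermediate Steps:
Add(Mul(Function('l')(c), Add(26, -1)), 2588) = Add(Mul(2, Add(26, -1)), 2588) = Add(Mul(2, 25), 2588) = Add(50, 2588) = 2638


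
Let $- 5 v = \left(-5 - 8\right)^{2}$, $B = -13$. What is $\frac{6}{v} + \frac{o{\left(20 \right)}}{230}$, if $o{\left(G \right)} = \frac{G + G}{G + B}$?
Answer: $- \frac{4154}{27209} \approx -0.15267$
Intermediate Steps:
$o{\left(G \right)} = \frac{2 G}{-13 + G}$ ($o{\left(G \right)} = \frac{G + G}{G - 13} = \frac{2 G}{-13 + G}$)
$v = - \frac{169}{5}$ ($v = - \frac{\left(-5 - 8\right)^{2}}{5} = - \frac{\left(-13\right)^{2}}{5} = \left(- \frac{1}{5}\right) 169 = - \frac{169}{5} \approx -33.8$)
$\frac{6}{v} + \frac{o{\left(20 \right)}}{230} = \frac{6}{- \frac{169}{5}} + \frac{2 \cdot 20 \frac{1}{-13 + 20}}{230} = 6 \left(- \frac{5}{169}\right) + 2 \cdot 20 \cdot \frac{1}{7} \cdot \frac{1}{230} = - \frac{30}{169} + 2 \cdot 20 \cdot \frac{1}{7} \cdot \frac{1}{230} = - \frac{30}{169} + \frac{40}{7} \cdot \frac{1}{230} = - \frac{30}{169} + \frac{4}{161} = - \frac{4154}{27209}$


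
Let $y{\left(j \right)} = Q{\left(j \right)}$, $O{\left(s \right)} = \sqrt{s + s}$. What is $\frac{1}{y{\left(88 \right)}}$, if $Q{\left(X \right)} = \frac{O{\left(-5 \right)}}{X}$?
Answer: $- \frac{44 i \sqrt{10}}{5} \approx - 27.828 i$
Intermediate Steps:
$O{\left(s \right)} = \sqrt{2} \sqrt{s}$ ($O{\left(s \right)} = \sqrt{2 s} = \sqrt{2} \sqrt{s}$)
$Q{\left(X \right)} = \frac{i \sqrt{10}}{X}$ ($Q{\left(X \right)} = \frac{\sqrt{2} \sqrt{-5}}{X} = \frac{\sqrt{2} i \sqrt{5}}{X} = \frac{i \sqrt{10}}{X}$)
$y{\left(j \right)} = \frac{i \sqrt{10}}{j}$
$\frac{1}{y{\left(88 \right)}} = \frac{1}{i \sqrt{10} \cdot \frac{1}{88}} = \frac{1}{\frac{1}{88} i \sqrt{10}} = - \frac{44 i \sqrt{10}}{5}$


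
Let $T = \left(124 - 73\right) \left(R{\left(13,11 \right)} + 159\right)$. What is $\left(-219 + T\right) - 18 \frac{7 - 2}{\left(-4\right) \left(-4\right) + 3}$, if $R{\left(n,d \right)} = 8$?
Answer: $\frac{157572}{19} \approx 8293.3$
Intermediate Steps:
$T = 8517$ ($T = \left(124 - 73\right) \left(8 + 159\right) = 51 \cdot 167 = 8517$)
$\left(-219 + T\right) - 18 \frac{7 - 2}{\left(-4\right) \left(-4\right) + 3} = \left(-219 + 8517\right) - 18 \frac{7 - 2}{\left(-4\right) \left(-4\right) + 3} = 8298 - 18 \frac{5}{16 + 3} = 8298 - 18 \cdot \frac{5}{19} = 8298 - 18 \cdot 5 \cdot \frac{1}{19} = 8298 - \frac{90}{19} = \frac{157572}{19}$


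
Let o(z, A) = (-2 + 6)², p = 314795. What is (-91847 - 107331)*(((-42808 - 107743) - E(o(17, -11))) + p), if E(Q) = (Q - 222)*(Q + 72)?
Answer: -36324490216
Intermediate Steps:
o(z, A) = 16 (o(z, A) = 4² = 16)
E(Q) = (-222 + Q)*(72 + Q)
(-91847 - 107331)*(((-42808 - 107743) - E(o(17, -11))) + p) = (-91847 - 107331)*(((-42808 - 107743) - (-15984 + 16² - 150*16)) + 314795) = -199178*((-150551 - (-15984 + 256 - 2400)) + 314795) = -199178*((-150551 - 1*(-18128)) + 314795) = -199178*((-150551 + 18128) + 314795) = -199178*(-132423 + 314795) = -199178*182372 = -36324490216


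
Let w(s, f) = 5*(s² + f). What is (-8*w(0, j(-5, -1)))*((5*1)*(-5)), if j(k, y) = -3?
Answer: -3000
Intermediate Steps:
w(s, f) = 5*f + 5*s² (w(s, f) = 5*(f + s²) = 5*f + 5*s²)
(-8*w(0, j(-5, -1)))*((5*1)*(-5)) = (-8*(5*(-3) + 5*0²))*((5*1)*(-5)) = (-8*(-15 + 5*0))*(5*(-5)) = -8*(-15 + 0)*(-25) = -8*(-15)*(-25) = 120*(-25) = -3000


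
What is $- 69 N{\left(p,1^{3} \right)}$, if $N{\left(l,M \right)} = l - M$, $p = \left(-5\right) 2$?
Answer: $759$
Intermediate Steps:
$p = -10$
$- 69 N{\left(p,1^{3} \right)} = - 69 \left(-10 - 1^{3}\right) = - 69 \left(-10 - 1\right) = \left(-69\right) \left(-11\right) = 759$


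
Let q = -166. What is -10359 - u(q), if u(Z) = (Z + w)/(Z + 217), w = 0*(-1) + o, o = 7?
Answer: -176050/17 ≈ -10356.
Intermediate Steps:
w = 7 (w = 0*(-1) + 7 = 0 + 7 = 7)
u(Z) = (7 + Z)/(217 + Z) (u(Z) = (Z + 7)/(Z + 217) = (7 + Z)/(217 + Z))
-10359 - u(q) = -10359 - (7 - 166)/(217 - 166) = -10359 - (-159)/51 = -10359 - 1*(-53/17) = -10359 + 53/17 = -176050/17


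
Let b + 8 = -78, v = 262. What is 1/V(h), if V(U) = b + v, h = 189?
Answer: 1/176 ≈ 0.0056818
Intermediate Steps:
b = -86 (b = -8 - 78 = -86)
V(U) = 176 (V(U) = -86 + 262 = 176)
1/V(h) = 1/176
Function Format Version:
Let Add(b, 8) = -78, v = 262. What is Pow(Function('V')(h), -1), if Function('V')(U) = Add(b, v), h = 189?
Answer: Rational(1, 176) ≈ 0.0056818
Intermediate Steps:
b = -86 (b = Add(-8, -78) = -86)
Function('V')(U) = 176 (Function('V')(U) = Add(-86, 262) = 176)
Pow(Function('V')(h), -1) = Pow(176, -1) = Rational(1, 176)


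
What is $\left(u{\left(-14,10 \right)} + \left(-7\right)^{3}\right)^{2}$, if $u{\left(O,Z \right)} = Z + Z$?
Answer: $104329$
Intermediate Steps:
$u{\left(O,Z \right)} = 2 Z$
$\left(u{\left(-14,10 \right)} + \left(-7\right)^{3}\right)^{2} = \left(2 \cdot 10 + \left(-7\right)^{3}\right)^{2} = \left(20 - 343\right)^{2} = \left(-323\right)^{2} = 104329$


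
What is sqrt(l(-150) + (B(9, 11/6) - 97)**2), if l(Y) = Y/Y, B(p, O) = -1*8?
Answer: sqrt(11026) ≈ 105.00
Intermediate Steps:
B(p, O) = -8
l(Y) = 1
sqrt(l(-150) + (B(9, 11/6) - 97)**2) = sqrt(1 + (-8 - 97)**2) = sqrt(1 + (-105)**2) = sqrt(1 + 11025) = sqrt(11026)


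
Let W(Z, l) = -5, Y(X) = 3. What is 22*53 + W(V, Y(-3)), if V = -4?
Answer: 1161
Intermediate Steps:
22*53 + W(V, Y(-3)) = 22*53 - 5 = 1166 - 5 = 1161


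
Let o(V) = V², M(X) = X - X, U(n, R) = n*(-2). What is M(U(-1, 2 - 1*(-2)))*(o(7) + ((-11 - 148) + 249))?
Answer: 0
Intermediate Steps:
U(n, R) = -2*n
M(X) = 0
M(U(-1, 2 - 1*(-2)))*(o(7) + ((-11 - 148) + 249)) = 0*(7² + ((-11 - 148) + 249)) = 0*(49 + (-159 + 249)) = 0*(49 + 90) = 0*139 = 0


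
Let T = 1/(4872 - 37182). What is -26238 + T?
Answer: -847749781/32310 ≈ -26238.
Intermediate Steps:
T = -1/32310 (T = 1/(-32310) = -1/32310 ≈ -3.0950e-5)
-26238 + T = -26238 - 1/32310 = -847749781/32310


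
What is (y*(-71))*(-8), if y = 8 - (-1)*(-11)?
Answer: -1704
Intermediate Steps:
y = -3 (y = 8 - 1*11 = 8 - 11 = -3)
(y*(-71))*(-8) = -3*(-71)*(-8) = 213*(-8) = -1704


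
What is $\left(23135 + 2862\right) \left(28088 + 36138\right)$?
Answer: $1669683322$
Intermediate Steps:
$\left(23135 + 2862\right) \left(28088 + 36138\right) = 25997 \cdot 64226 = 1669683322$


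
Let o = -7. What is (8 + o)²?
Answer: 1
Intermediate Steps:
(8 + o)² = (8 - 7)² = 1² = 1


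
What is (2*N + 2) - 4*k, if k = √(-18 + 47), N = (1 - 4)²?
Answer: 20 - 4*√29 ≈ -1.5407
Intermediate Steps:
N = 9 (N = (-3)² = 9)
k = √29 ≈ 5.3852
(2*N + 2) - 4*k = (2*9 + 2) - 4*√29 = (18 + 2) - 4*√29 = 20 - 4*√29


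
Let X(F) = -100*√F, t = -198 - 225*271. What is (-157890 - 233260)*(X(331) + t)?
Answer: 23927818950 + 39115000*√331 ≈ 2.4639e+10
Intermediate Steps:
t = -61173 (t = -198 - 60975 = -61173)
(-157890 - 233260)*(X(331) + t) = (-157890 - 233260)*(-100*√331 - 61173) = -391150*(-61173 - 100*√331) = 23927818950 + 39115000*√331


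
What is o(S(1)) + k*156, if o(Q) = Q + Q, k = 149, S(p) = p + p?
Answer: 23248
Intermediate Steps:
S(p) = 2*p
o(Q) = 2*Q
o(S(1)) + k*156 = 2*(2*1) + 149*156 = 2*2 + 23244 = 4 + 23244 = 23248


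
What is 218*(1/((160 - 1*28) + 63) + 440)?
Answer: 18704618/195 ≈ 95921.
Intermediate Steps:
218*(1/((160 - 1*28) + 63) + 440) = 218*(1/((160 - 28) + 63) + 440) = 218*(1/(132 + 63) + 440) = 218*(1/195 + 440) = 218*(85801/195) = 18704618/195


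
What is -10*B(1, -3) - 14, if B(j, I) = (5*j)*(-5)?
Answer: 236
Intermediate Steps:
B(j, I) = -25*j
-10*B(1, -3) - 14 = -(-250) - 14 = -10*(-25) - 14 = 250 - 14 = 236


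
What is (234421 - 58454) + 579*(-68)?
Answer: 136595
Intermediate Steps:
(234421 - 58454) + 579*(-68) = 175967 - 39372 = 136595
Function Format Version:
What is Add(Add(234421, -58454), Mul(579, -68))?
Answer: 136595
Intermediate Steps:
Add(Add(234421, -58454), Mul(579, -68)) = Add(175967, -39372) = 136595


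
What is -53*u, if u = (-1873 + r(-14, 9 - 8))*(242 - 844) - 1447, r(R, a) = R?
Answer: -60129931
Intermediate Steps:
u = 1134527 (u = (-1873 - 14)*(242 - 844) - 1447 = -1887*(-602) - 1447 = 1135974 - 1447 = 1134527)
-53*u = -53*1134527 = -60129931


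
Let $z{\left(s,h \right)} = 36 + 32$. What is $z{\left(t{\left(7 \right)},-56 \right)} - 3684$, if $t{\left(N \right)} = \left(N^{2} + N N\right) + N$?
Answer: $-3616$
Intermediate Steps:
$t{\left(N \right)} = N + 2 N^{2}$ ($t{\left(N \right)} = \left(N^{2} + N^{2}\right) + N = 2 N^{2} + N = N + 2 N^{2}$)
$z{\left(s,h \right)} = 68$
$z{\left(t{\left(7 \right)},-56 \right)} - 3684 = 68 - 3684 = -3616$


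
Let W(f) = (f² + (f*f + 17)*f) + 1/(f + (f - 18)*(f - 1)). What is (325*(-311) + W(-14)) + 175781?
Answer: 33514721/466 ≈ 71920.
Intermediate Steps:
W(f) = f² + 1/(f + (-1 + f)*(-18 + f)) + f*(17 + f²) (W(f) = (f² + (f² + 17)*f) + 1/(f + (-18 + f)*(-1 + f)) = (f² + (17 + f²)*f) + 1/(f + (-1 + f)*(-18 + f)) = (f² + f*(17 + f²)) + 1/(f + (-1 + f)*(-18 + f)) = f² + 1/(f + (-1 + f)*(-18 + f)) + f*(17 + f²))
(325*(-311) + W(-14)) + 175781 = (325*(-311) + (1 + (-14)⁵ - 288*(-14)² - 17*(-14)⁴ + 17*(-14)³ + 306*(-14))/(18 + (-14)² - 18*(-14))) + 175781 = (-101075 + (1 - 537824 - 288*196 - 17*38416 + 17*(-2744) - 4284)/(18 + 196 + 252)) + 175781 = (-101075 + (1 - 537824 - 56448 - 653072 - 46648 - 4284)/466) + 175781 = (-101075 + (1/466)*(-1298275)) + 175781 = (-101075 - 1298275/466) + 175781 = -48399225/466 + 175781 = 33514721/466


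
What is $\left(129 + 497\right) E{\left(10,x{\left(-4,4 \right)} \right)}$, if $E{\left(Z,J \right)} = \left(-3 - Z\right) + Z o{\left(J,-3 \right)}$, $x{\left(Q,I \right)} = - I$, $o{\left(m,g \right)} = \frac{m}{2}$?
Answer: $-20658$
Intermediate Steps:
$o{\left(m,g \right)} = \frac{m}{2}$ ($o{\left(m,g \right)} = m \frac{1}{2} = \frac{m}{2}$)
$E{\left(Z,J \right)} = -3 - Z + \frac{J Z}{2}$ ($E{\left(Z,J \right)} = \left(-3 - Z\right) + Z \frac{J}{2} = \left(-3 - Z\right) + \frac{J Z}{2} = -3 - Z + \frac{J Z}{2}$)
$\left(129 + 497\right) E{\left(10,x{\left(-4,4 \right)} \right)} = \left(129 + 497\right) \left(-3 - 10 + \frac{1}{2} \left(\left(-1\right) 4\right) 10\right) = 626 \left(-3 - 10 + \frac{1}{2} \left(-4\right) 10\right) = 626 \left(-3 - 10 - 20\right) = 626 \left(-33\right) = -20658$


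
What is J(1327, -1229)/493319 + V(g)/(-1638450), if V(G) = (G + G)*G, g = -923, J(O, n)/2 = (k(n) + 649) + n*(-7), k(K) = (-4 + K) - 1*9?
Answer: -407148777851/404139257775 ≈ -1.0074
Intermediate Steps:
k(K) = -13 + K (k(K) = (-4 + K) - 9 = -13 + K)
J(O, n) = 1272 - 12*n (J(O, n) = 2*(((-13 + n) + 649) + n*(-7)) = 2*((636 + n) - 7*n) = 2*(636 - 6*n) = 1272 - 12*n)
V(G) = 2*G² (V(G) = (2*G)*G = 2*G²)
J(1327, -1229)/493319 + V(g)/(-1638450) = (1272 - 12*(-1229))/493319 + (2*(-923)²)/(-1638450) = (1272 + 14748)*(1/493319) + (2*851929)*(-1/1638450) = 16020*(1/493319) + 1703858*(-1/1638450) = 16020/493319 - 851929/819225 = -407148777851/404139257775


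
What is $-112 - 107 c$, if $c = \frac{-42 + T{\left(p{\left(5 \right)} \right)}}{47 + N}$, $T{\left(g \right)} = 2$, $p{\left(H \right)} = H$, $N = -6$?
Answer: $- \frac{312}{41} \approx -7.6098$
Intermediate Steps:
$c = - \frac{40}{41}$ ($c = \frac{-42 + 2}{47 - 6} = - \frac{40}{41} \approx -0.97561$)
$-112 - 107 c = -112 - - \frac{4280}{41} = -112 + \frac{4280}{41} = - \frac{312}{41}$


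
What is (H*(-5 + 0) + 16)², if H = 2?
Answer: 36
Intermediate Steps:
(H*(-5 + 0) + 16)² = (2*(-5 + 0) + 16)² = (2*(-5) + 16)² = (-10 + 16)² = 6² = 36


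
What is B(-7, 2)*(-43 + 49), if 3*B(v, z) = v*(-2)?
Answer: 28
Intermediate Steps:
B(v, z) = -2*v/3 (B(v, z) = (v*(-2))/3 = (-2*v)/3 = -2*v/3)
B(-7, 2)*(-43 + 49) = (-⅔*(-7))*(-43 + 49) = (14/3)*6 = 28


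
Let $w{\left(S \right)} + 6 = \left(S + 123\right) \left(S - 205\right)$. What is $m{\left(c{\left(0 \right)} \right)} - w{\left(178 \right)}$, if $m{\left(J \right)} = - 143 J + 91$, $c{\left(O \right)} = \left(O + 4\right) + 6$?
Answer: $6794$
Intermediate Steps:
$c{\left(O \right)} = 10 + O$ ($c{\left(O \right)} = \left(4 + O\right) + 6 = 10 + O$)
$m{\left(J \right)} = 91 - 143 J$
$w{\left(S \right)} = -6 + \left(-205 + S\right) \left(123 + S\right)$ ($w{\left(S \right)} = -6 + \left(S + 123\right) \left(S - 205\right) = -6 + \left(123 + S\right) \left(-205 + S\right) = -6 + \left(-205 + S\right) \left(123 + S\right)$)
$m{\left(c{\left(0 \right)} \right)} - w{\left(178 \right)} = \left(91 - 143 \left(10 + 0\right)\right) - \left(-25221 + 178^{2} - 14596\right) = \left(91 - 1430\right) - \left(-25221 + 31684 - 14596\right) = \left(91 - 1430\right) - -8133 = -1339 + 8133 = 6794$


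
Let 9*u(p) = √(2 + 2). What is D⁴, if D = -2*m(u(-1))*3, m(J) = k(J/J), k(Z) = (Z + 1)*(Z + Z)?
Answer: 331776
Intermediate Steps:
k(Z) = 2*Z*(1 + Z) (k(Z) = (1 + Z)*(2*Z) = 2*Z*(1 + Z))
u(p) = 2/9 (u(p) = √(2 + 2)/9 = √4/9 = (⅑)*2 = 2/9)
m(J) = 4 (m(J) = 2*(J/J)*(1 + J/J) = 2*1*(1 + 1) = 2*1*2 = 4)
D = -24 (D = -2*4*3 = -8*3 = -24)
D⁴ = (-24)⁴ = 331776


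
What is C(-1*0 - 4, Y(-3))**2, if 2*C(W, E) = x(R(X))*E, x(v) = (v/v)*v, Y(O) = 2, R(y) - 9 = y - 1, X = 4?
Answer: 144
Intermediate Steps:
R(y) = 8 + y (R(y) = 9 + (y - 1) = 9 + (-1 + y) = 8 + y)
x(v) = v (x(v) = 1*v = v)
C(W, E) = 6*E (C(W, E) = ((8 + 4)*E)/2 = (12*E)/2 = 6*E)
C(-1*0 - 4, Y(-3))**2 = (6*2)**2 = 12**2 = 144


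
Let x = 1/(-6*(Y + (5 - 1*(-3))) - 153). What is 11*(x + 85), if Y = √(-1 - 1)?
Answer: 12613348/13491 + 22*I*√2/13491 ≈ 934.95 + 0.0023062*I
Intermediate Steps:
Y = I*√2 (Y = √(-2) = I*√2 ≈ 1.4142*I)
x = 1/(-201 - 6*I*√2) (x = 1/(-6*(I*√2 + (5 - 1*(-3))) - 153) = 1/(-6*(I*√2 + (5 + 3)) - 153) = 1/(-6*(I*√2 + 8) - 153) = 1/(-6*(8 + I*√2) - 153) = 1/((-48 - 6*I*√2) - 153) = 1/(-201 - 6*I*√2) ≈ -0.0049663 + 0.00020965*I)
11*(x + 85) = 11*(I/(3*(-67*I + 2*√2)) + 85) = 11*(85 + I/(3*(-67*I + 2*√2))) = 935 + 11*I/(3*(-67*I + 2*√2))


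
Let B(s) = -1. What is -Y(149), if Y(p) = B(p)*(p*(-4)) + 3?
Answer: -599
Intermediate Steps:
Y(p) = 3 + 4*p (Y(p) = -p*(-4) + 3 = -(-4)*p + 3 = 4*p + 3 = 3 + 4*p)
-Y(149) = -(3 + 4*149) = -(3 + 596) = -1*599 = -599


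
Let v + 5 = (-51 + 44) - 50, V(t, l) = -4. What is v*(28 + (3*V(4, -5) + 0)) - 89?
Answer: -1081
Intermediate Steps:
v = -62 (v = -5 + ((-51 + 44) - 50) = -5 + (-7 - 50) = -5 - 57 = -62)
v*(28 + (3*V(4, -5) + 0)) - 89 = -62*(28 + (3*(-4) + 0)) - 89 = -62*(28 + (-12 + 0)) - 89 = -62*(28 - 12) - 89 = -62*16 - 89 = -992 - 89 = -1081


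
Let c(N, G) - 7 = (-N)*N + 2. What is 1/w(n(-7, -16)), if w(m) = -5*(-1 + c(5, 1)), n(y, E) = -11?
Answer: 1/85 ≈ 0.011765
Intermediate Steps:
c(N, G) = 9 - N² (c(N, G) = 7 + ((-N)*N + 2) = 7 + (-N² + 2) = 7 + (2 - N²) = 9 - N²)
w(m) = 85 (w(m) = -5*(-1 + (9 - 1*5²)) = -5*(-1 + (9 - 1*25)) = -5*(-1 + (9 - 25)) = -5*(-1 - 16) = -5*(-17) = 85)
1/w(n(-7, -16)) = 1/85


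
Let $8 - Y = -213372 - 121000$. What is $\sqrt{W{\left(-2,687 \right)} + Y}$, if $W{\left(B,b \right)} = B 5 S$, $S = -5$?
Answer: $\sqrt{334430} \approx 578.3$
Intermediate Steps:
$Y = 334380$ ($Y = 8 - \left(-213372 - 121000\right) = 8 - -334372 = 8 + 334372 = 334380$)
$W{\left(B,b \right)} = - 25 B$ ($W{\left(B,b \right)} = B 5 \left(-5\right) = 5 B \left(-5\right) = - 25 B$)
$\sqrt{W{\left(-2,687 \right)} + Y} = \sqrt{\left(-25\right) \left(-2\right) + 334380} = \sqrt{50 + 334380} = \sqrt{334430}$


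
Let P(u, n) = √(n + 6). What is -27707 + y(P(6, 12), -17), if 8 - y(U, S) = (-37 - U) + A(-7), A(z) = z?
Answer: -27655 + 3*√2 ≈ -27651.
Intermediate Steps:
P(u, n) = √(6 + n)
y(U, S) = 52 + U (y(U, S) = 8 - ((-37 - U) - 7) = 8 - (-44 - U) = 8 + (44 + U) = 52 + U)
-27707 + y(P(6, 12), -17) = -27707 + (52 + √(6 + 12)) = -27707 + (52 + √18) = -27707 + (52 + 3*√2) = -27655 + 3*√2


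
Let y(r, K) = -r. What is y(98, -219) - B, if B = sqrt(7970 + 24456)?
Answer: -98 - sqrt(32426) ≈ -278.07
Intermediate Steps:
B = sqrt(32426) ≈ 180.07
y(98, -219) - B = -1*98 - sqrt(32426) = -98 - sqrt(32426)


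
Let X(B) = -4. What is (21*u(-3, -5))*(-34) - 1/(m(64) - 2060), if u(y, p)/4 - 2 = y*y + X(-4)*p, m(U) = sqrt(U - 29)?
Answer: -75141653756/848713 + sqrt(35)/4243565 ≈ -88536.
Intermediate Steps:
m(U) = sqrt(-29 + U)
u(y, p) = 8 - 16*p + 4*y**2 (u(y, p) = 8 + 4*(y*y - 4*p) = 8 + 4*(y**2 - 4*p) = 8 + (-16*p + 4*y**2) = 8 - 16*p + 4*y**2)
(21*u(-3, -5))*(-34) - 1/(m(64) - 2060) = (21*(8 - 16*(-5) + 4*(-3)**2))*(-34) - 1/(sqrt(-29 + 64) - 2060) = (21*(8 + 80 + 4*9))*(-34) - 1/(sqrt(35) - 2060) = (21*(8 + 80 + 36))*(-34) - 1/(-2060 + sqrt(35)) = (21*124)*(-34) - 1/(-2060 + sqrt(35)) = 2604*(-34) - 1/(-2060 + sqrt(35)) = -88536 - 1/(-2060 + sqrt(35))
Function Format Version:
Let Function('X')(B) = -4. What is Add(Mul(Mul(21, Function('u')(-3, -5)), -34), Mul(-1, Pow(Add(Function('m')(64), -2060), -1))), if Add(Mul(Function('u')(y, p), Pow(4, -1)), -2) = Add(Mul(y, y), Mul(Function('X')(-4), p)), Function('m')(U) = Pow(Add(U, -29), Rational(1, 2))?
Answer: Add(Rational(-75141653756, 848713), Mul(Rational(1, 4243565), Pow(35, Rational(1, 2)))) ≈ -88536.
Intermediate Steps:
Function('m')(U) = Pow(Add(-29, U), Rational(1, 2))
Function('u')(y, p) = Add(8, Mul(-16, p), Mul(4, Pow(y, 2))) (Function('u')(y, p) = Add(8, Mul(4, Add(Mul(y, y), Mul(-4, p)))) = Add(8, Mul(4, Add(Pow(y, 2), Mul(-4, p)))) = Add(8, Add(Mul(-16, p), Mul(4, Pow(y, 2)))) = Add(8, Mul(-16, p), Mul(4, Pow(y, 2))))
Add(Mul(Mul(21, Function('u')(-3, -5)), -34), Mul(-1, Pow(Add(Function('m')(64), -2060), -1))) = Add(Mul(Mul(21, Add(8, Mul(-16, -5), Mul(4, Pow(-3, 2)))), -34), Mul(-1, Pow(Add(Pow(Add(-29, 64), Rational(1, 2)), -2060), -1))) = Add(Mul(Mul(21, Add(8, 80, Mul(4, 9))), -34), Mul(-1, Pow(Add(Pow(35, Rational(1, 2)), -2060), -1))) = Add(Mul(Mul(21, Add(8, 80, 36)), -34), Mul(-1, Pow(Add(-2060, Pow(35, Rational(1, 2))), -1))) = Add(Mul(Mul(21, 124), -34), Mul(-1, Pow(Add(-2060, Pow(35, Rational(1, 2))), -1))) = Add(Mul(2604, -34), Mul(-1, Pow(Add(-2060, Pow(35, Rational(1, 2))), -1))) = Add(-88536, Mul(-1, Pow(Add(-2060, Pow(35, Rational(1, 2))), -1)))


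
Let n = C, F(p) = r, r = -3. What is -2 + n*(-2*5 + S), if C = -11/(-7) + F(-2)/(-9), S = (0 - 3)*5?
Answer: -1042/21 ≈ -49.619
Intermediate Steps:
F(p) = -3
S = -15 (S = -3*5 = -15)
C = 40/21 (C = -11/(-7) - 3/(-9) = -11*(-⅐) - 3*(-⅑) = 11/7 + ⅓ = 40/21 ≈ 1.9048)
n = 40/21 ≈ 1.9048
-2 + n*(-2*5 + S) = -2 + 40*(-2*5 - 15)/21 = -2 + 40*(-10 - 15)/21 = -2 + (40/21)*(-25) = -2 - 1000/21 = -1042/21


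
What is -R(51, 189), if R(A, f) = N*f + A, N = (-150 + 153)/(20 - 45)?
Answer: -708/25 ≈ -28.320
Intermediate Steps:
N = -3/25 (N = 3/(-25) = 3*(-1/25) = -3/25 ≈ -0.12000)
R(A, f) = A - 3*f/25 (R(A, f) = -3*f/25 + A = A - 3*f/25)
-R(51, 189) = -(51 - 3/25*189) = -(51 - 567/25) = -1*708/25 = -708/25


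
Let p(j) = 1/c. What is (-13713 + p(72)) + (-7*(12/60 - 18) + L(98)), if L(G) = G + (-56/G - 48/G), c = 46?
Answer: -152048523/11270 ≈ -13491.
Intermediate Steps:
p(j) = 1/46
L(G) = G - 104/G
(-13713 + p(72)) + (-7*(12/60 - 18) + L(98)) = (-13713 + 1/46) + (-7*(12/60 - 18) + (98 - 104/98)) = -630797/46 + (-7*(12*(1/60) - 18) + (98 - 104*1/98)) = -630797/46 + (-7*(1/5 - 18) + (98 - 52/49)) = -630797/46 + (-7*(-89/5) + 4750/49) = -630797/46 + (623/5 + 4750/49) = -630797/46 + 54277/245 = -152048523/11270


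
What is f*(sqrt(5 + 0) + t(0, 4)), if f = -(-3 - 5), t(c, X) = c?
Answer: 8*sqrt(5) ≈ 17.889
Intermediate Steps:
f = 8 (f = -1*(-8) = 8)
f*(sqrt(5 + 0) + t(0, 4)) = 8*(sqrt(5 + 0) + 0) = 8*(sqrt(5) + 0) = 8*sqrt(5)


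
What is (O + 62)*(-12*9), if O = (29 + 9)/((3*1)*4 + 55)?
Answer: -452736/67 ≈ -6757.3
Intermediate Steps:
O = 38/67 (O = 38/(3*4 + 55) = 38/(12 + 55) = 38/67 ≈ 0.56716)
(O + 62)*(-12*9) = (38/67 + 62)*(-12*9) = (4192/67)*(-108) = -452736/67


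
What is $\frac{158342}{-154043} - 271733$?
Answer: $- \frac{41858724861}{154043} \approx -2.7173 \cdot 10^{5}$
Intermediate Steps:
$\frac{158342}{-154043} - 271733 = 158342 \left(- \frac{1}{154043}\right) - 271733 = - \frac{158342}{154043} - 271733 = - \frac{41858724861}{154043}$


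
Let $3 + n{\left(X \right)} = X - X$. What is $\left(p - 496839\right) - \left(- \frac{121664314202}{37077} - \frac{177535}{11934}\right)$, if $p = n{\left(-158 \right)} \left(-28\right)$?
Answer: $\frac{24159723269623}{8676018} \approx 2.7847 \cdot 10^{6}$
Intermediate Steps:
$n{\left(X \right)} = -3$ ($n{\left(X \right)} = -3 + \left(X - X\right) = -3 + 0 = -3$)
$p = 84$ ($p = \left(-3\right) \left(-28\right) = 84$)
$\left(p - 496839\right) - \left(- \frac{121664314202}{37077} - \frac{177535}{11934}\right) = \left(84 - 496839\right) - \left(- \frac{121664314202}{37077} - \frac{177535}{11934}\right) = -496755 - \left(- \frac{121664314202}{37077} - \frac{177535}{11934}\right) = -496755 - - \frac{28469578591213}{8676018} = -496755 + \left(\frac{121664314202}{37077} + \frac{177535}{11934}\right) = -496755 + \frac{28469578591213}{8676018} = \frac{24159723269623}{8676018}$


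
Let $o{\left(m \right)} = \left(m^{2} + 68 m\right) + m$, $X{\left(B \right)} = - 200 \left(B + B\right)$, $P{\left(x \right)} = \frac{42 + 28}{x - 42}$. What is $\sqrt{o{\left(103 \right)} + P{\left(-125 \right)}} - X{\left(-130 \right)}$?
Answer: $-52000 + \frac{\sqrt{494069834}}{167} \approx -51867.0$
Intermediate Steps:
$P{\left(x \right)} = \frac{70}{-42 + x}$
$X{\left(B \right)} = - 400 B$ ($X{\left(B \right)} = - 200 \cdot 2 B = - 400 B$)
$o{\left(m \right)} = m^{2} + 69 m$
$\sqrt{o{\left(103 \right)} + P{\left(-125 \right)}} - X{\left(-130 \right)} = \sqrt{103 \left(69 + 103\right) + \frac{70}{-42 - 125}} - \left(-400\right) \left(-130\right) = \sqrt{103 \cdot 172 + \frac{70}{-167}} - 52000 = \sqrt{17716 + 70 \left(- \frac{1}{167}\right)} - 52000 = \sqrt{17716 - \frac{70}{167}} - 52000 = \sqrt{\frac{2958502}{167}} - 52000 = \frac{\sqrt{494069834}}{167} - 52000 = -52000 + \frac{\sqrt{494069834}}{167}$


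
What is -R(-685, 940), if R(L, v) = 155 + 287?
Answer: -442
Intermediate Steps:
R(L, v) = 442
-R(-685, 940) = -1*442 = -442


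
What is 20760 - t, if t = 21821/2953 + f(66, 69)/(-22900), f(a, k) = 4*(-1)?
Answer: 350842074822/16905925 ≈ 20753.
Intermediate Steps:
f(a, k) = -4
t = 124928178/16905925 (t = 21821/2953 - 4/(-22900) = 21821*(1/2953) - 4*(-1/22900) = 21821/2953 + 1/5725 = 124928178/16905925 ≈ 7.3896)
20760 - t = 20760 - 1*124928178/16905925 = 20760 - 124928178/16905925 = 350842074822/16905925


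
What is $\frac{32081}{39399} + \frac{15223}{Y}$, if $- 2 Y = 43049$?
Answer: $\frac{181513015}{1696087551} \approx 0.10702$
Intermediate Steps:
$Y = - \frac{43049}{2}$ ($Y = \left(- \frac{1}{2}\right) 43049 = - \frac{43049}{2} \approx -21525.0$)
$\frac{32081}{39399} + \frac{15223}{Y} = \frac{32081}{39399} + \frac{15223}{- \frac{43049}{2}} = 32081 \cdot \frac{1}{39399} + 15223 \left(- \frac{2}{43049}\right) = \frac{32081}{39399} - \frac{30446}{43049} = \frac{181513015}{1696087551}$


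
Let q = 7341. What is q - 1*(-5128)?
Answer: 12469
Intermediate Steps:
q - 1*(-5128) = 7341 - 1*(-5128) = 7341 + 5128 = 12469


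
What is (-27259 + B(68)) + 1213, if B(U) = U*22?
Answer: -24550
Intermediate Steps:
B(U) = 22*U
(-27259 + B(68)) + 1213 = (-27259 + 22*68) + 1213 = (-27259 + 1496) + 1213 = -25763 + 1213 = -24550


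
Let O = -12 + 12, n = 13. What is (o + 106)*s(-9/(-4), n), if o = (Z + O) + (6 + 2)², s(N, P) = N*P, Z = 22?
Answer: 5616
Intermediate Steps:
O = 0
o = 86 (o = (22 + 0) + (6 + 2)² = 22 + 8² = 22 + 64 = 86)
(o + 106)*s(-9/(-4), n) = (86 + 106)*(-9/(-4)*13) = 192*(-9*(-¼)*13) = 192*((9/4)*13) = 192*(117/4) = 5616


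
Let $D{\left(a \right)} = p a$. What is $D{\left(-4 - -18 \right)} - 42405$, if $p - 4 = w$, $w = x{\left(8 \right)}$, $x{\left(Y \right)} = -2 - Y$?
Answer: $-42489$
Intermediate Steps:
$w = -10$ ($w = -2 - 8 = -10$)
$p = -6$ ($p = 4 - 10 = -6$)
$D{\left(a \right)} = - 6 a$
$D{\left(-4 - -18 \right)} - 42405 = - 6 \left(-4 - -18\right) - 42405 = - 6 \left(-4 + 18\right) - 42405 = \left(-6\right) 14 - 42405 = -84 - 42405 = -42489$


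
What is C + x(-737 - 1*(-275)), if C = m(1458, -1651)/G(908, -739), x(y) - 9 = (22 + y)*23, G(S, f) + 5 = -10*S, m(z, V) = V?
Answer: -91856784/9085 ≈ -10111.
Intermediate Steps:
G(S, f) = -5 - 10*S
x(y) = 515 + 23*y (x(y) = 9 + (22 + y)*23 = 9 + (506 + 23*y) = 515 + 23*y)
C = 1651/9085 (C = -1651/(-5 - 10*908) = -1651/(-5 - 9080) = -1651/(-9085) = -1651*(-1/9085) = 1651/9085 ≈ 0.18173)
C + x(-737 - 1*(-275)) = 1651/9085 + (515 + 23*(-737 - 1*(-275))) = 1651/9085 + (515 + 23*(-737 + 275)) = 1651/9085 + (515 + 23*(-462)) = 1651/9085 + (515 - 10626) = 1651/9085 - 10111 = -91856784/9085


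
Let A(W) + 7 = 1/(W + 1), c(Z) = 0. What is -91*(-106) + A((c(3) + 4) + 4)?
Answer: 86752/9 ≈ 9639.1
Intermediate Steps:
A(W) = -7 + 1/(1 + W) (A(W) = -7 + 1/(W + 1) = -7 + 1/(1 + W))
-91*(-106) + A((c(3) + 4) + 4) = -91*(-106) + (-6 - 7*((0 + 4) + 4))/(1 + ((0 + 4) + 4)) = 9646 + (-6 - 7*(4 + 4))/(1 + (4 + 4)) = 9646 + (-6 - 7*8)/(1 + 8) = 9646 + (-6 - 56)/9 = 9646 + (⅑)*(-62) = 9646 - 62/9 = 86752/9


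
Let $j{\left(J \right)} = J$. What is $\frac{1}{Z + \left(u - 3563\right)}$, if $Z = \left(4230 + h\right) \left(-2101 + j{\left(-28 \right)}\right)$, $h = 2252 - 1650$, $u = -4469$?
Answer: $- \frac{1}{10295360} \approx -9.7131 \cdot 10^{-8}$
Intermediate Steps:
$h = 602$
$Z = -10287328$ ($Z = \left(4230 + 602\right) \left(-2101 - 28\right) = 4832 \left(-2129\right) = -10287328$)
$\frac{1}{Z + \left(u - 3563\right)} = \frac{1}{-10287328 - 8032} = \frac{1}{-10295360} = - \frac{1}{10295360}$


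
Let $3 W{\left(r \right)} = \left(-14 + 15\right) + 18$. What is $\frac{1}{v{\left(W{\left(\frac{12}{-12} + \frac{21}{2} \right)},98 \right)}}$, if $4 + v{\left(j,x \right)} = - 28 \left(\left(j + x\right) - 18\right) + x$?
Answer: $- \frac{3}{6970} \approx -0.00043042$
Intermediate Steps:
$W{\left(r \right)} = \frac{19}{3}$ ($W{\left(r \right)} = \frac{\left(-14 + 15\right) + 18}{3} = \frac{1 + 18}{3} = \frac{1}{3} \cdot 19 = \frac{19}{3}$)
$v{\left(j,x \right)} = 500 - 28 j - 27 x$ ($v{\left(j,x \right)} = -4 + \left(- 28 \left(\left(j + x\right) - 18\right) + x\right) = -4 + \left(- 28 \left(-18 + j + x\right) + x\right) = -4 - \left(-504 + 27 x + 28 j\right) = 500 - 28 j - 27 x$)
$\frac{1}{v{\left(W{\left(\frac{12}{-12} + \frac{21}{2} \right)},98 \right)}} = \frac{1}{500 - \frac{532}{3} - 2646} = \frac{1}{- \frac{6970}{3}} = - \frac{3}{6970}$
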